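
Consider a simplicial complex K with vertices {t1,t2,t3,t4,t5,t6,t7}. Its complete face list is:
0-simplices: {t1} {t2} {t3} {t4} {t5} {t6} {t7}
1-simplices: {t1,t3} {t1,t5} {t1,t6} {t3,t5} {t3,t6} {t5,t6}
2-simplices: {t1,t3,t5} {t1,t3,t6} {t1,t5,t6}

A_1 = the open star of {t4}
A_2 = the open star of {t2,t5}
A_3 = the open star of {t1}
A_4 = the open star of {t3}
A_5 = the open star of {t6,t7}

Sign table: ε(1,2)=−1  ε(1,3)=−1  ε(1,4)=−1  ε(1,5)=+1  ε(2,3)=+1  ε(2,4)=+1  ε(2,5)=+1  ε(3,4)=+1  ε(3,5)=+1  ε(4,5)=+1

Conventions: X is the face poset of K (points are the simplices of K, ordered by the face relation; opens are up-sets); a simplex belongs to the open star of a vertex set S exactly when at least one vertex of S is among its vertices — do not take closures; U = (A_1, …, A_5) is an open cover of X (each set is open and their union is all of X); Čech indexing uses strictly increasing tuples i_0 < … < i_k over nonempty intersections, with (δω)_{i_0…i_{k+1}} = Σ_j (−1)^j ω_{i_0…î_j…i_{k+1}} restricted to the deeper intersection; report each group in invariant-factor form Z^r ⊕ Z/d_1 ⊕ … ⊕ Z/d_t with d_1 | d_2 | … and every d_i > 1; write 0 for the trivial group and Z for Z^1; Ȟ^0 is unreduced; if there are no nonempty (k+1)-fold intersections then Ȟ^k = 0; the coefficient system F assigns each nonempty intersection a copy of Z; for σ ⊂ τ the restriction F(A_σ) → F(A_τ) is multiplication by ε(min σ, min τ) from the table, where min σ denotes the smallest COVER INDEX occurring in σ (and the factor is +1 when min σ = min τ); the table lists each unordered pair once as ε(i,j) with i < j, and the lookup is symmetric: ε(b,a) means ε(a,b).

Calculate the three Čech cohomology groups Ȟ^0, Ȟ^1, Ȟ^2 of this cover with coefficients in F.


nerve simplices:
  A1={{t4}} A2={{t2},{t5},{t1,t5},{t3,t5},{t5,t6},{t1,t3,t5},{t1,t5,t6}} A3={{t1},{t1,t3},{t1,t5},{t1,t6},{t1,t3,t5},{t1,t3,t6},{t1,t5,t6}} A4={{t3},{t1,t3},{t3,t5},{t3,t6},{t1,t3,t5},{t1,t3,t6}} A5={{t6},{t7},{t1,t6},{t3,t6},{t5,t6},{t1,t3,t6},{t1,t5,t6}}
  A23={{t1,t5},{t1,t3,t5},{t1,t5,t6}} A24={{t3,t5},{t1,t3,t5}} A25={{t5,t6},{t1,t5,t6}} A34={{t1,t3},{t1,t3,t5},{t1,t3,t6}} A35={{t1,t6},{t1,t3,t6},{t1,t5,t6}} A45={{t3,t6},{t1,t3,t6}}
  A234={{t1,t3,t5}} A235={{t1,t5,t6}} A345={{t1,t3,t6}}
C dims 5,6,3; δ0: rk 3, SNF 1^3; δ1: rk 3, SNF 1^3
degree 0: 5−3−0 = 2 → Ȟ^0 ≅ Z^2
degree 1: 6−3−3 = 0 → Ȟ^1 ≅ 0
degree 2: 3−0−3 = 0 → Ȟ^2 ≅ 0

Ȟ^0 = Z^2; Ȟ^1 = 0; Ȟ^2 = 0


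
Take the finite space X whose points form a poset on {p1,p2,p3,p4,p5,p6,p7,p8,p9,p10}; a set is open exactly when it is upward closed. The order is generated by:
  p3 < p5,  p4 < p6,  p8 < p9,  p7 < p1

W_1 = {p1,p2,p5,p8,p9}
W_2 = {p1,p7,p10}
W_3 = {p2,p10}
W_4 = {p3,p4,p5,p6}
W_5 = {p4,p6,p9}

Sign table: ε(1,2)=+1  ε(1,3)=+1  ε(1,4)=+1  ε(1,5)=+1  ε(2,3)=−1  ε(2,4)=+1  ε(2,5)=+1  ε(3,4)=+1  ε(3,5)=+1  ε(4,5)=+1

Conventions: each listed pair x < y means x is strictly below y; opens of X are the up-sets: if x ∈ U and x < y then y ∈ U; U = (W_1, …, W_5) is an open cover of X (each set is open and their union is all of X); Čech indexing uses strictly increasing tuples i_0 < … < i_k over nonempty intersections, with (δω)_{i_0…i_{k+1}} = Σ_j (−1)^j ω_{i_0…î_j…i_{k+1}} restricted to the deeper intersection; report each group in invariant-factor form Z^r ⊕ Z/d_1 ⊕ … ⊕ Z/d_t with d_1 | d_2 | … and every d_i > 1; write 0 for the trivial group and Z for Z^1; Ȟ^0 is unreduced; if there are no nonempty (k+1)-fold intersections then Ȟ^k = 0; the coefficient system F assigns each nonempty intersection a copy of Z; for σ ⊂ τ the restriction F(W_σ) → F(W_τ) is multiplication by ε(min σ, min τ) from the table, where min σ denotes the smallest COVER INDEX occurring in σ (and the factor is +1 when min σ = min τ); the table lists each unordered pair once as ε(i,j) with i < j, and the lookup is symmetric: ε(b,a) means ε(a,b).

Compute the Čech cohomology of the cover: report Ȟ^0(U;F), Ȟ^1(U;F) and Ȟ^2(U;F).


nerve simplices:
  W12={p1} W13={p2} W14={p5} W15={p9} W23={p10} W45={p4,p6}
C dims 5,6; δ0: rk 5, SNF 1^4·2
degree 0: 5−5−0 = 0 → Ȟ^0 ≅ 0
degree 1: 6−0−5 = 1 plus torsion [2] → Ȟ^1 ≅ Z ⊕ Z/2
degree 2: 0−0−0 = 0 → Ȟ^2 ≅ 0

Ȟ^0 ≅ 0; Ȟ^1 ≅ Z ⊕ Z/2; Ȟ^2 ≅ 0


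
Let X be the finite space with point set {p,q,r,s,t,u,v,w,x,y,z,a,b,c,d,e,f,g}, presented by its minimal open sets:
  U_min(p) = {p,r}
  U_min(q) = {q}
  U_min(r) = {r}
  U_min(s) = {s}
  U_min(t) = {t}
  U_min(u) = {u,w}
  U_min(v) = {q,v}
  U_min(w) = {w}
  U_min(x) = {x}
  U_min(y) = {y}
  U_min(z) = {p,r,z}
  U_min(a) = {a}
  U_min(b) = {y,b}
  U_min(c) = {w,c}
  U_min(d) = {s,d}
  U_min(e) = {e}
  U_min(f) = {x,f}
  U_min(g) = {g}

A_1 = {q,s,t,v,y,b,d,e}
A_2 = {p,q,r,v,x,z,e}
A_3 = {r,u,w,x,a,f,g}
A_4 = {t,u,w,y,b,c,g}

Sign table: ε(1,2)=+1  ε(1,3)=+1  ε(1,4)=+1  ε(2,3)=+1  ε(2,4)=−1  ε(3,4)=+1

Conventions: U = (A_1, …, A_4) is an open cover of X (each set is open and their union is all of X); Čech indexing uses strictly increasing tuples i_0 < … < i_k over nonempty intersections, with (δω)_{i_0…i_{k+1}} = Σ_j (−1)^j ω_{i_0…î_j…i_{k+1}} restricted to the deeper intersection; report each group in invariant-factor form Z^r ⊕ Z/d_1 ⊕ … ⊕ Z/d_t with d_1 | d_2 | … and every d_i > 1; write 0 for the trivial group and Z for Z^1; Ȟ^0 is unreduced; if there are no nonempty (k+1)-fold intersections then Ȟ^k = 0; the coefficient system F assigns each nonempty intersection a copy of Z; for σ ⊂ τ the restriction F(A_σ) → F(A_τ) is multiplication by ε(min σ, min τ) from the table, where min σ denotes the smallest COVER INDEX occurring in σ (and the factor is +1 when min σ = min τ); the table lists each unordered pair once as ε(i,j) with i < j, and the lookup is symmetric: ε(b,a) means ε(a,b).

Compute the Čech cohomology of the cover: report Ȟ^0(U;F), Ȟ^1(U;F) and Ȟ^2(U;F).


nerve simplices:
  A12={q,v,e} A14={t,y,b} A23={r,x} A34={u,w,g}
C dims 4,4; δ0: rk 3, SNF 1^3
degree 0: 4−3−0 = 1 → Ȟ^0 ≅ Z
degree 1: 4−0−3 = 1 → Ȟ^1 ≅ Z
degree 2: 0−0−0 = 0 → Ȟ^2 ≅ 0

Ȟ^0(U;F) ≅ Z, Ȟ^1(U;F) ≅ Z and Ȟ^2(U;F) ≅ 0


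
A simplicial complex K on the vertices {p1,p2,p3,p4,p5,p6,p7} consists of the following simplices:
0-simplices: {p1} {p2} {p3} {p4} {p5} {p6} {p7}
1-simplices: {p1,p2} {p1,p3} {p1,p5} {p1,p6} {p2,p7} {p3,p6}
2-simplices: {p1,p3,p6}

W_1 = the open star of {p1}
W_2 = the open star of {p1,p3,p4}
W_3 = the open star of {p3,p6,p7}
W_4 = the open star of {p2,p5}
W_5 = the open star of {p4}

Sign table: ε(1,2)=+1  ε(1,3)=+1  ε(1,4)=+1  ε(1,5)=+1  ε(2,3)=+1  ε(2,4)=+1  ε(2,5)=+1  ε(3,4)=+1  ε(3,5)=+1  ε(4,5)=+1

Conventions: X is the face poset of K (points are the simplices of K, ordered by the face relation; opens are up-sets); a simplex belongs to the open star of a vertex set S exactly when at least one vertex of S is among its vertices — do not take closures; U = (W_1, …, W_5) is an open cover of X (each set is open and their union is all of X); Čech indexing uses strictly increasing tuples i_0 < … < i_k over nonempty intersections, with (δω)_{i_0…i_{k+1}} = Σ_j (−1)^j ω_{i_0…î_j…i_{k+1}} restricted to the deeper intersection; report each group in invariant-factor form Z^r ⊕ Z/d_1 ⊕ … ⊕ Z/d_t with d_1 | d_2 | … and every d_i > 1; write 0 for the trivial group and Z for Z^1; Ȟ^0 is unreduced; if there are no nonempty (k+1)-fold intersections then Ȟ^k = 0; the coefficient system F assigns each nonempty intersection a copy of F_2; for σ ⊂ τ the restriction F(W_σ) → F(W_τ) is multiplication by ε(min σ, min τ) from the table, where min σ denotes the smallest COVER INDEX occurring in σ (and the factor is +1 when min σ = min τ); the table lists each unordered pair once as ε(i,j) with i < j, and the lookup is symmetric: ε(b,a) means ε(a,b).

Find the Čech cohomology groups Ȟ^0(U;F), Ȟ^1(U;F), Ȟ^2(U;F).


nerve simplices:
  W1={{p1},{p1,p2},{p1,p3},{p1,p5},{p1,p6},{p1,p3,p6}} W2={{p1},{p3},{p4},{p1,p2},{p1,p3},{p1,p5},{p1,p6},{p3,p6},{p1,p3,p6}} W3={{p3},{p6},{p7},{p1,p3},{p1,p6},{p2,p7},{p3,p6},{p1,p3,p6}} W4={{p2},{p5},{p1,p2},{p1,p5},{p2,p7}} W5={{p4}}
  W12={{p1},{p1,p2},{p1,p3},{p1,p5},{p1,p6},{p1,p3,p6}} W13={{p1,p3},{p1,p6},{p1,p3,p6}} W14={{p1,p2},{p1,p5}} W23={{p3},{p1,p3},{p1,p6},{p3,p6},{p1,p3,p6}} W24={{p1,p2},{p1,p5}} W25={{p4}} W34={{p2,p7}}
  W123={{p1,p3},{p1,p6},{p1,p3,p6}} W124={{p1,p2},{p1,p5}}
C dims 5,7,2; δ0: rk_F2 4; δ1: rk_F2 2
degree 0: 5−4−0 = 1 → Ȟ^0 ≅ Z/2
degree 1: 7−2−4 = 1 → Ȟ^1 ≅ Z/2
degree 2: 2−0−2 = 0 → Ȟ^2 ≅ 0

Ȟ^0 ≅ Z/2, Ȟ^1 ≅ Z/2, Ȟ^2 ≅ 0


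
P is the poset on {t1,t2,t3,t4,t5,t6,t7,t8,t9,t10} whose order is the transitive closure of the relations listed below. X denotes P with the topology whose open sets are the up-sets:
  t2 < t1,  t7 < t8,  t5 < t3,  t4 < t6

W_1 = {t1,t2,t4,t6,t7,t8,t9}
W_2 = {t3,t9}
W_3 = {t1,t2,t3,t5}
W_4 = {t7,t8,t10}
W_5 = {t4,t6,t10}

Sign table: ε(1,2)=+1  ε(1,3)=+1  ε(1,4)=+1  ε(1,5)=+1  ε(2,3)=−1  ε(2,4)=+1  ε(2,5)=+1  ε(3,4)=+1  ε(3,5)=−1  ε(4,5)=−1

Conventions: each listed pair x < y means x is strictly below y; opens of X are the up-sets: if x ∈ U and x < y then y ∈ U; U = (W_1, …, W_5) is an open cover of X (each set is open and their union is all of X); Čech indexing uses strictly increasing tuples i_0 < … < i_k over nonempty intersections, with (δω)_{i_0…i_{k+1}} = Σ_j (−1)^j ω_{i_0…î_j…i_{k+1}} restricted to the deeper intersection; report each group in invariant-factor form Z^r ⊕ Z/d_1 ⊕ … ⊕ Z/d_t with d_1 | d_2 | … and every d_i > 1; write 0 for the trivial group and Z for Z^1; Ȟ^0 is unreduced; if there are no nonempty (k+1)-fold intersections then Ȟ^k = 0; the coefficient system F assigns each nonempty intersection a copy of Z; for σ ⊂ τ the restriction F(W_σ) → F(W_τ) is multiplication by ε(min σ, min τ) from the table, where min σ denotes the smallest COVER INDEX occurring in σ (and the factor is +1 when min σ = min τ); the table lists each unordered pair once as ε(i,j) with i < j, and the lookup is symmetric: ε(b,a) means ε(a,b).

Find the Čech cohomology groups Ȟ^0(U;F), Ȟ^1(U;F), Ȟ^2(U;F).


Ȟ^0 = 0; Ȟ^1 = Z ⊕ Z/2; Ȟ^2 = 0

nonempty intersections:
  W12={t9} W13={t1,t2} W14={t7,t8} W15={t4,t6} W23={t3} W45={t10}
C dims 5,6; δ0: rk 5, SNF 1^4·2
Ȟ^0: (5−5)−0=0 ⇒ 0
Ȟ^1: (6−0)−5=1 plus torsion [2] ⇒ Z ⊕ Z/2
Ȟ^2: (0−0)−0=0 ⇒ 0


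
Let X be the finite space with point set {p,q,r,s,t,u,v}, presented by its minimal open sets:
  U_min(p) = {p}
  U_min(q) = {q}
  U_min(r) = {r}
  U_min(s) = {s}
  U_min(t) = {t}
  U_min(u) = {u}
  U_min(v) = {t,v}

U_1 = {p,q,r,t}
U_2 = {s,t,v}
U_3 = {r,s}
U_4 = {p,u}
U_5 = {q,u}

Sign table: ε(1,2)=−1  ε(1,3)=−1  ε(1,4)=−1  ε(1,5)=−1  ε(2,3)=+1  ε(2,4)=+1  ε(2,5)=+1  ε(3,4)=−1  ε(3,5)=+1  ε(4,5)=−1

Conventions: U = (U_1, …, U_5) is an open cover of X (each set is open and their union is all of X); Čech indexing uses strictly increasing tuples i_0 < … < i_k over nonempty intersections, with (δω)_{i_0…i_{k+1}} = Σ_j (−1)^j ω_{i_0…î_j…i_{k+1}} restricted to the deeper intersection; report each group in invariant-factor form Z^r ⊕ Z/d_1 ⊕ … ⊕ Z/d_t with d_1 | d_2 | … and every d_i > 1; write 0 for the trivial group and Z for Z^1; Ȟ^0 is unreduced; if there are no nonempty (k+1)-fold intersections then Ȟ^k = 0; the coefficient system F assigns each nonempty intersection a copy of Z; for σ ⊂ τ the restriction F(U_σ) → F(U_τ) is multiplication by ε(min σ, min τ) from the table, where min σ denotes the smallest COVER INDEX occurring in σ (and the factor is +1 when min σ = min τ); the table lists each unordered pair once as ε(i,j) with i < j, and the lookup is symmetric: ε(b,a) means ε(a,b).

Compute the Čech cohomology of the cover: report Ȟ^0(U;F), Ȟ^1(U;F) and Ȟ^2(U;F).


nerve simplices:
  U12={t} U13={r} U14={p} U15={q} U23={s} U45={u}
C dims 5,6; δ0: rk 5, SNF 1^4·2
degree 0: 5−5−0 = 0 → Ȟ^0 ≅ 0
degree 1: 6−0−5 = 1 plus torsion [2] → Ȟ^1 ≅ Z ⊕ Z/2
degree 2: 0−0−0 = 0 → Ȟ^2 ≅ 0

Ȟ^0 = 0, Ȟ^1 = Z ⊕ Z/2, Ȟ^2 = 0


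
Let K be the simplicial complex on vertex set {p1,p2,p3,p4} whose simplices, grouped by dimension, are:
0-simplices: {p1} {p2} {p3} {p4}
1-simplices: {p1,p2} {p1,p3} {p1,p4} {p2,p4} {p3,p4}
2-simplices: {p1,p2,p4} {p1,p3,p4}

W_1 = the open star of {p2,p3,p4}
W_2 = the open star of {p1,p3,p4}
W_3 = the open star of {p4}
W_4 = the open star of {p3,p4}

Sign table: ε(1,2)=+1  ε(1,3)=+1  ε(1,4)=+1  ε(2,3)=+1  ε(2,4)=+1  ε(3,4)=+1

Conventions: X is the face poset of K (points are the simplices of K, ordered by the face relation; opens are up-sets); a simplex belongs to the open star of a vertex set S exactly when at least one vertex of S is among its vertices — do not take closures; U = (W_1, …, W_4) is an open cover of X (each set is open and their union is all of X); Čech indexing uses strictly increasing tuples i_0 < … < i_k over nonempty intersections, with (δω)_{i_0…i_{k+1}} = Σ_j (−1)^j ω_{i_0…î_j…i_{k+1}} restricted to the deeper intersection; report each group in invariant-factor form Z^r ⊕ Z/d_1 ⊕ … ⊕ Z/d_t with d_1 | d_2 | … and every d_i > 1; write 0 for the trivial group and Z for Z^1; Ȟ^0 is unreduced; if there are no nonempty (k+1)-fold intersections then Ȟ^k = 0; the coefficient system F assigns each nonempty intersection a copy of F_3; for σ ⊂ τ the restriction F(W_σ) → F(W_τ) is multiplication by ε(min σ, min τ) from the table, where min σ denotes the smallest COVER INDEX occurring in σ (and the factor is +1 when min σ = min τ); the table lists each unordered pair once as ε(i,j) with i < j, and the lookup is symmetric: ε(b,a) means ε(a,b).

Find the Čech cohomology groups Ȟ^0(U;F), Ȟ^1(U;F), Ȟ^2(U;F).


Ȟ^0 = Z/3,  Ȟ^1 = 0,  Ȟ^2 = 0

intersection data:
  W1={{p2},{p3},{p4},{p1,p2},{p1,p3},{p1,p4},{p2,p4},{p3,p4},{p1,p2,p4},{p1,p3,p4}} W2={{p1},{p3},{p4},{p1,p2},{p1,p3},{p1,p4},{p2,p4},{p3,p4},{p1,p2,p4},{p1,p3,p4}} W3={{p4},{p1,p4},{p2,p4},{p3,p4},{p1,p2,p4},{p1,p3,p4}} W4={{p3},{p4},{p1,p3},{p1,p4},{p2,p4},{p3,p4},{p1,p2,p4},{p1,p3,p4}}
  W12={{p3},{p4},{p1,p2},{p1,p3},{p1,p4},{p2,p4},{p3,p4},{p1,p2,p4},{p1,p3,p4}} W13={{p4},{p1,p4},{p2,p4},{p3,p4},{p1,p2,p4},{p1,p3,p4}} W14={{p3},{p4},{p1,p3},{p1,p4},{p2,p4},{p3,p4},{p1,p2,p4},{p1,p3,p4}} W23={{p4},{p1,p4},{p2,p4},{p3,p4},{p1,p2,p4},{p1,p3,p4}} W24={{p3},{p4},{p1,p3},{p1,p4},{p2,p4},{p3,p4},{p1,p2,p4},{p1,p3,p4}} W34={{p4},{p1,p4},{p2,p4},{p3,p4},{p1,p2,p4},{p1,p3,p4}}
  W123={{p4},{p1,p4},{p2,p4},{p3,p4},{p1,p2,p4},{p1,p3,p4}} W124={{p3},{p4},{p1,p3},{p1,p4},{p2,p4},{p3,p4},{p1,p2,p4},{p1,p3,p4}} W134={{p4},{p1,p4},{p2,p4},{p3,p4},{p1,p2,p4},{p1,p3,p4}} W234={{p4},{p1,p4},{p2,p4},{p3,p4},{p1,p2,p4},{p1,p3,p4}}
  W1234={{p4},{p1,p4},{p2,p4},{p3,p4},{p1,p2,p4},{p1,p3,p4}}
C dims 4,6,4,1; δ0: rk_F3 3; δ1: rk_F3 3; δ2: rk_F3 1
Ȟ^0 = (4 − 3) − 0 = 1, so Ȟ^0 ≅ Z/3
Ȟ^1 = (6 − 3) − 3 = 0, so Ȟ^1 ≅ 0
Ȟ^2 = (4 − 1) − 3 = 0, so Ȟ^2 ≅ 0


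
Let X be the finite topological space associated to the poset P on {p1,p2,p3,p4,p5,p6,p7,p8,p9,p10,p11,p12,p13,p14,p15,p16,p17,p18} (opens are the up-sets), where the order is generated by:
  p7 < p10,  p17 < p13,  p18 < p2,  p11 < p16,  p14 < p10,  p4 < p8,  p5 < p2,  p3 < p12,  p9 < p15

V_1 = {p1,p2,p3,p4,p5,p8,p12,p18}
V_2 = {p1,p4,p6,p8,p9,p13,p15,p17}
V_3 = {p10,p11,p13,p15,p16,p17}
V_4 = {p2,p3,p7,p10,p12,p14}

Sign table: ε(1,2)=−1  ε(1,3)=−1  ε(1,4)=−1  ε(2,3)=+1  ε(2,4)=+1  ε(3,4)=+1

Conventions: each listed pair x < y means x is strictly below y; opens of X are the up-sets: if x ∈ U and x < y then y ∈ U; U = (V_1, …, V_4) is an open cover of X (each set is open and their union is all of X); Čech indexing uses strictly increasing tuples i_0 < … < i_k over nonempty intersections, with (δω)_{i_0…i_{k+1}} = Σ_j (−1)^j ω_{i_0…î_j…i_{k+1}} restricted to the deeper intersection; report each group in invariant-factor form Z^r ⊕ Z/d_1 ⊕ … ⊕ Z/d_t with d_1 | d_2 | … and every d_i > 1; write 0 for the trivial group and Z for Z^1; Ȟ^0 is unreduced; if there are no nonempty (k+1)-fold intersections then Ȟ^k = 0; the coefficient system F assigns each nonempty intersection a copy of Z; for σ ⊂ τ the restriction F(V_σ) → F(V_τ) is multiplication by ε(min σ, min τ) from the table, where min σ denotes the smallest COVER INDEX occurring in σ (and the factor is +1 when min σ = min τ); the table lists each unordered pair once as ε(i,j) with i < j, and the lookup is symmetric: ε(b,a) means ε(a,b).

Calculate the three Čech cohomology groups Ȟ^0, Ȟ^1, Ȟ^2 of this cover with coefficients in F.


Ȟ^0(U;F) ≅ Z, Ȟ^1(U;F) ≅ Z, Ȟ^2(U;F) ≅ 0

nerve simplices:
  V12={p1,p4,p8} V14={p2,p3,p12} V23={p13,p15,p17} V34={p10}
C dims 4,4; δ0: rk 3, SNF 1^3
degree 0: 4−3−0 = 1 → Ȟ^0 ≅ Z
degree 1: 4−0−3 = 1 → Ȟ^1 ≅ Z
degree 2: 0−0−0 = 0 → Ȟ^2 ≅ 0


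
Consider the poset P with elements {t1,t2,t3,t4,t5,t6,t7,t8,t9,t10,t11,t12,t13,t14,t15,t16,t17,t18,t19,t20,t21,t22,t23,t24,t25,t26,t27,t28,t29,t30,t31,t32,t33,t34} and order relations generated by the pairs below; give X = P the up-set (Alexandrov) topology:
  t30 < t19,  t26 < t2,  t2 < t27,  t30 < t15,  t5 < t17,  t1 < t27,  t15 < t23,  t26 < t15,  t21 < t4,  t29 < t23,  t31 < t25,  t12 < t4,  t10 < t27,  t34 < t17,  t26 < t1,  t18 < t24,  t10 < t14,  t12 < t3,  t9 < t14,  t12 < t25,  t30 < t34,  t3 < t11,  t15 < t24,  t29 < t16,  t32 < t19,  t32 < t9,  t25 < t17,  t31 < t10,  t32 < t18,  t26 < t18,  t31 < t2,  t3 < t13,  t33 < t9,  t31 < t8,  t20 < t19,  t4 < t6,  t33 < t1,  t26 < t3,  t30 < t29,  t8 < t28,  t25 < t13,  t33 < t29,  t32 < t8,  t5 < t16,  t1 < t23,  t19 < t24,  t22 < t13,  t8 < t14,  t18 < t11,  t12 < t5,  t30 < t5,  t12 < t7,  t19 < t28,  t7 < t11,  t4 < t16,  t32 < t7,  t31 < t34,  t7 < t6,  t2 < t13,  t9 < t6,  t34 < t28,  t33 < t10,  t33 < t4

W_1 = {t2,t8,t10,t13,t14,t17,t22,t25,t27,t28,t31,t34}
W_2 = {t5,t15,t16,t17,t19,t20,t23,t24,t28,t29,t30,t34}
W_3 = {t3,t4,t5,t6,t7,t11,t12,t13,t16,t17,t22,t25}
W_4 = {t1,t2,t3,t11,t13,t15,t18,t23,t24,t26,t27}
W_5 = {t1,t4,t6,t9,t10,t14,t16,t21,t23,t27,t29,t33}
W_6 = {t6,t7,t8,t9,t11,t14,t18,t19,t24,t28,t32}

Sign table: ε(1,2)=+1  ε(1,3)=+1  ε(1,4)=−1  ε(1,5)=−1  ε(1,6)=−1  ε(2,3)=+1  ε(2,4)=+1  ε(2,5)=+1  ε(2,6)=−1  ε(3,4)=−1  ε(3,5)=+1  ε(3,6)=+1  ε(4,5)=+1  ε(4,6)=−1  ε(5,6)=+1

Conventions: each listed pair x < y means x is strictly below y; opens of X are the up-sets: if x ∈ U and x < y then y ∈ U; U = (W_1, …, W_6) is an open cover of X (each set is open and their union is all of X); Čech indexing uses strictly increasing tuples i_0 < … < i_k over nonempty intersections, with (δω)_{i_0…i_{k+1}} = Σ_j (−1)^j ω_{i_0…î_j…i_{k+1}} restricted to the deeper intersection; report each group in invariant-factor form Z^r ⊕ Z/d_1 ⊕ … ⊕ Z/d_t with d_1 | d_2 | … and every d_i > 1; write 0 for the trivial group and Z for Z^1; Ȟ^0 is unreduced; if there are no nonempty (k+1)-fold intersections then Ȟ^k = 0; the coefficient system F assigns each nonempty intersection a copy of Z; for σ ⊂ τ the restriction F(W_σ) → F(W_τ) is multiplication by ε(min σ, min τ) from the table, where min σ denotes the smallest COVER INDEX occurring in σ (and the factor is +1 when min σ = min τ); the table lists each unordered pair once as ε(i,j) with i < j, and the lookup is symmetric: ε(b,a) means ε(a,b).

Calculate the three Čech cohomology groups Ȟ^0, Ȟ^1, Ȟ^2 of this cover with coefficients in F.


Ȟ^0 ≅ 0, Ȟ^1 ≅ Z/2, Ȟ^2 ≅ Z

nonempty intersections:
  W12={t17,t28,t34} W13={t13,t17,t22,t25} W14={t2,t13,t27} W15={t10,t14,t27} W16={t8,t14,t28} W23={t5,t16,t17} W24={t15,t23,t24} W25={t16,t23,t29} W26={t19,t24,t28} W34={t3,t11,t13} W35={t4,t6,t16} W36={t6,t7,t11} W45={t1,t23,t27} W46={t11,t18,t24} W56={t6,t9,t14}
  W123={t17} W126={t28} W134={t13} W145={t27} W156={t14} W235={t16} W245={t23} W246={t24} W346={t11} W356={t6}
C dims 6,15,10; δ0: rk 6, SNF 1^5·2; δ1: rk 9, SNF 1^9
Ȟ^0: (6−6)−0=0 ⇒ 0
Ȟ^1: (15−9)−6=0 plus torsion [2] ⇒ Z/2
Ȟ^2: (10−0)−9=1 ⇒ Z


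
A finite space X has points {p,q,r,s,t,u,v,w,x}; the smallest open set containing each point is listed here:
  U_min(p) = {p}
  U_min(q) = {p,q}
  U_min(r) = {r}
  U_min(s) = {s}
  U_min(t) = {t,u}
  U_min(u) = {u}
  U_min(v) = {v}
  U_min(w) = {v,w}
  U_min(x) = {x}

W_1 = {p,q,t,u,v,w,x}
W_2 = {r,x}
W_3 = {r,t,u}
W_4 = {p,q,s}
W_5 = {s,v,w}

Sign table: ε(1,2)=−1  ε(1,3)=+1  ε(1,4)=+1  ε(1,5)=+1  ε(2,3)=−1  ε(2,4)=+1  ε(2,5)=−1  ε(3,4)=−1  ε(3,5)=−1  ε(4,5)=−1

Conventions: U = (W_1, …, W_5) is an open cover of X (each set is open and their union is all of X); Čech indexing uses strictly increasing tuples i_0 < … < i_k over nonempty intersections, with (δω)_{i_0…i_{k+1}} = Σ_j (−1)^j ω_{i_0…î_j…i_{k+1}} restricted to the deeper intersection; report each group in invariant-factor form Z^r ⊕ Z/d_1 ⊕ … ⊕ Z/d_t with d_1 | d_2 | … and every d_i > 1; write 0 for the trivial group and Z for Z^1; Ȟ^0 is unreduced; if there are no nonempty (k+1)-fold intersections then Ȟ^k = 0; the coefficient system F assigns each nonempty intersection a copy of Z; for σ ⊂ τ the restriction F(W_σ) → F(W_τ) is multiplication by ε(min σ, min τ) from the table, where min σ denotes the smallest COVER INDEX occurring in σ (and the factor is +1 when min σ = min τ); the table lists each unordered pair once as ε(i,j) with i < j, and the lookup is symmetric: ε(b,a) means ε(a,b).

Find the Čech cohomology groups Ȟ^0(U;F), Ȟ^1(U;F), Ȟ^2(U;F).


nonempty intersections:
  W12={x} W13={t,u} W14={p,q} W15={v,w} W23={r} W45={s}
C dims 5,6; δ0: rk 5, SNF 1^4·2
Ȟ^0: (5−5)−0=0 ⇒ 0
Ȟ^1: (6−0)−5=1 plus torsion [2] ⇒ Z ⊕ Z/2
Ȟ^2: (0−0)−0=0 ⇒ 0

Ȟ^0 ≅ 0, Ȟ^1 ≅ Z ⊕ Z/2, Ȟ^2 ≅ 0


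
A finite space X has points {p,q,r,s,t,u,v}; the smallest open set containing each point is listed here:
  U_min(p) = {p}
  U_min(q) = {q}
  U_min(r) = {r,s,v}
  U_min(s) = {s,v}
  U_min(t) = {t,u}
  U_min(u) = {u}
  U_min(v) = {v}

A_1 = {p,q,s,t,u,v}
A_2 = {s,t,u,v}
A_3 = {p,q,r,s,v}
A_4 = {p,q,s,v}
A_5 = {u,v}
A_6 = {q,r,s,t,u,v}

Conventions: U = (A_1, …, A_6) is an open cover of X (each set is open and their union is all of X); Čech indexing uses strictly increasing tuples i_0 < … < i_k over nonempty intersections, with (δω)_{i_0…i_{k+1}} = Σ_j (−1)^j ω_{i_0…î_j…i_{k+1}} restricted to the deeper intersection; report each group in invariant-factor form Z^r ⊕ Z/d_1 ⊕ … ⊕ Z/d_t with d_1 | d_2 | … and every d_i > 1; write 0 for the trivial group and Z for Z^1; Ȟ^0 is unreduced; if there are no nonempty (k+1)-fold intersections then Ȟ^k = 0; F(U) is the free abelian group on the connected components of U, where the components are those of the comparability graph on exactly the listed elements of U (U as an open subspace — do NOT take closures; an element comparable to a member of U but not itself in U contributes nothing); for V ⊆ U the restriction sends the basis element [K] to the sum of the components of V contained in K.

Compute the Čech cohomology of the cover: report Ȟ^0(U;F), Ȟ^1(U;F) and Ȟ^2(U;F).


Ȟ^0(U;F) ≅ Z^4,  Ȟ^1(U;F) ≅ 0,  Ȟ^2(U;F) ≅ 0

nonempty overlaps:
  A12={s,t,u,v} A13={p,q,s,v} A14={p,q,s,v} A15={u,v} A16={q,s,t,u,v} A23={s,v} A24={s,v} A25={u,v} A26={s,t,u,v} A34={p,q,s,v} A35={v} A36={q,r,s,v} A45={v} A46={q,s,v} A56={u,v}
  A123={s,v} A124={s,v} A125={u,v} A126={s,t,u,v} A134={p,q,s,v} A135={v} A136={q,s,v} A145={v} A146={q,s,v} A156={u,v} A234={s,v} A235={v} A236={s,v} A245={v} A246={s,v} A256={u,v} A345={v} A346={q,s,v} A356={v} A456={v}
  A1234={s,v} A1235={v} A1236={s,v} A1245={v} A1246={s,v} A1256={u,v} A1345={v} A1346={q,s,v} A1356={v} A1456={v} A2345={v} A2346={s,v} A2356={v} A2456={v} A3456={v}
  A12345={v} A12346={s,v} A12356={v} A12456={v} A13456={v} A23456={v}
  A123456={v}
components per intersection:
  A1: {p} {q} {s,v} {t,u}
  A2: {s,v} {t,u}
  A3: {p} {q} {r,s,v}
  A4: {p} {q} {s,v}
  A5: {u} {v}
  A6: {q} {r,s,v} {t,u}
  A12: {s,v} {t,u}
  A13: {p} {q} {s,v}
  A14: {p} {q} {s,v}
  A15: {u} {v}
  A16: {q} {s,v} {t,u}
  A23: {s,v}
  A24: {s,v}
  A25: {u} {v}
  A26: {s,v} {t,u}
  A34: {p} {q} {s,v}
  A35: {v}
  A36: {q} {r,s,v}
  A45: {v}
  A46: {q} {s,v}
  A56: {u} {v}
  A123: {s,v}
  A124: {s,v}
  A125: {u} {v}
  A126: {s,v} {t,u}
  A134: {p} {q} {s,v}
  A135: {v}
  A136: {q} {s,v}
  A145: {v}
  A146: {q} {s,v}
  A156: {u} {v}
  A234: {s,v}
  A235: {v}
  A236: {s,v}
  A245: {v}
  A246: {s,v}
  A256: {u} {v}
  A345: {v}
  A346: {q} {s,v}
  A356: {v}
  A456: {v}
  A1234: {s,v}
  A1235: {v}
  A1236: {s,v}
  A1245: {v}
  A1246: {s,v}
  A1256: {u} {v}
  A1345: {v}
  A1346: {q} {s,v}
  A1356: {v}
  A1456: {v}
  A2345: {v}
  A2346: {s,v}
  A2356: {v}
  A2456: {v}
  A3456: {v}
  A12345: {v}
  A12346: {s,v}
  A12356: {v}
  A12456: {v}
  A13456: {v}
  A23456: {v}
  A123456: {v}
C dims 17,30,29,17; δ0: rk 13, SNF 1^13; δ1: rk 17, SNF 1^17; δ2: rk 12, SNF 1^12
degree 0: 17−13−0 = 4 → Ȟ^0 ≅ Z^4
degree 1: 30−17−13 = 0 → Ȟ^1 ≅ 0
degree 2: 29−12−17 = 0 → Ȟ^2 ≅ 0


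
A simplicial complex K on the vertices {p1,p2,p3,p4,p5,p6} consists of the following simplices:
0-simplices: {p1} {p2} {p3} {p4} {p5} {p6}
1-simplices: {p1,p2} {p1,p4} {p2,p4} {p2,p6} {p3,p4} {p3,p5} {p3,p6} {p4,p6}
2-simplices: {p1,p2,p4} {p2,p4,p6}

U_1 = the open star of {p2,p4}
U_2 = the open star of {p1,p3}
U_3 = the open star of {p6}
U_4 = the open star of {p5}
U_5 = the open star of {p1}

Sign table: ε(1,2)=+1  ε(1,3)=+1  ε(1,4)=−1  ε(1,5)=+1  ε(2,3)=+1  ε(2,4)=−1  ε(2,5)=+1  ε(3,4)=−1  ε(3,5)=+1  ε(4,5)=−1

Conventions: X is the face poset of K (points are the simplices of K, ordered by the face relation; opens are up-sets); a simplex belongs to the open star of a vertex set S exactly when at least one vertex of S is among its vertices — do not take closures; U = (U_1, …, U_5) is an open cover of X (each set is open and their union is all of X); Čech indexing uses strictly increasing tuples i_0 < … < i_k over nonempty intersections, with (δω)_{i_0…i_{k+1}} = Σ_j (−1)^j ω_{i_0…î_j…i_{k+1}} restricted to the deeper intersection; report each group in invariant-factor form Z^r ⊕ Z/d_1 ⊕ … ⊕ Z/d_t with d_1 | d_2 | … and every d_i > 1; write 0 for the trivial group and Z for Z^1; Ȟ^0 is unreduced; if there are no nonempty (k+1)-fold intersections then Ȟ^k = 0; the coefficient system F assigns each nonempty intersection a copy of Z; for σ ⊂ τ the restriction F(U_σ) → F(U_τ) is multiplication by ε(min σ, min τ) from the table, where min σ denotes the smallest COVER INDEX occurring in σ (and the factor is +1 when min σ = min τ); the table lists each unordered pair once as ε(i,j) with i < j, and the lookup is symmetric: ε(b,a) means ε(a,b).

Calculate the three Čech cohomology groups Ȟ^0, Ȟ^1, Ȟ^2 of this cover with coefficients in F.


nerve of the cover:
  U1={{p2},{p4},{p1,p2},{p1,p4},{p2,p4},{p2,p6},{p3,p4},{p4,p6},{p1,p2,p4},{p2,p4,p6}} U2={{p1},{p3},{p1,p2},{p1,p4},{p3,p4},{p3,p5},{p3,p6},{p1,p2,p4}} U3={{p6},{p2,p6},{p3,p6},{p4,p6},{p2,p4,p6}} U4={{p5},{p3,p5}} U5={{p1},{p1,p2},{p1,p4},{p1,p2,p4}}
  U12={{p1,p2},{p1,p4},{p3,p4},{p1,p2,p4}} U13={{p2,p6},{p4,p6},{p2,p4,p6}} U15={{p1,p2},{p1,p4},{p1,p2,p4}} U23={{p3,p6}} U24={{p3,p5}} U25={{p1},{p1,p2},{p1,p4},{p1,p2,p4}}
  U125={{p1,p2},{p1,p4},{p1,p2,p4}}
C dims 5,6,1; δ0: rk 4, SNF 1^4; δ1: rk 1, SNF 1^1
Ȟ^0 = (5 − 4) − 0 = 1, so Ȟ^0 ≅ Z
Ȟ^1 = (6 − 1) − 4 = 1, so Ȟ^1 ≅ Z
Ȟ^2 = (1 − 0) − 1 = 0, so Ȟ^2 ≅ 0

Ȟ^0(U;F) ≅ Z, Ȟ^1(U;F) ≅ Z, Ȟ^2(U;F) ≅ 0


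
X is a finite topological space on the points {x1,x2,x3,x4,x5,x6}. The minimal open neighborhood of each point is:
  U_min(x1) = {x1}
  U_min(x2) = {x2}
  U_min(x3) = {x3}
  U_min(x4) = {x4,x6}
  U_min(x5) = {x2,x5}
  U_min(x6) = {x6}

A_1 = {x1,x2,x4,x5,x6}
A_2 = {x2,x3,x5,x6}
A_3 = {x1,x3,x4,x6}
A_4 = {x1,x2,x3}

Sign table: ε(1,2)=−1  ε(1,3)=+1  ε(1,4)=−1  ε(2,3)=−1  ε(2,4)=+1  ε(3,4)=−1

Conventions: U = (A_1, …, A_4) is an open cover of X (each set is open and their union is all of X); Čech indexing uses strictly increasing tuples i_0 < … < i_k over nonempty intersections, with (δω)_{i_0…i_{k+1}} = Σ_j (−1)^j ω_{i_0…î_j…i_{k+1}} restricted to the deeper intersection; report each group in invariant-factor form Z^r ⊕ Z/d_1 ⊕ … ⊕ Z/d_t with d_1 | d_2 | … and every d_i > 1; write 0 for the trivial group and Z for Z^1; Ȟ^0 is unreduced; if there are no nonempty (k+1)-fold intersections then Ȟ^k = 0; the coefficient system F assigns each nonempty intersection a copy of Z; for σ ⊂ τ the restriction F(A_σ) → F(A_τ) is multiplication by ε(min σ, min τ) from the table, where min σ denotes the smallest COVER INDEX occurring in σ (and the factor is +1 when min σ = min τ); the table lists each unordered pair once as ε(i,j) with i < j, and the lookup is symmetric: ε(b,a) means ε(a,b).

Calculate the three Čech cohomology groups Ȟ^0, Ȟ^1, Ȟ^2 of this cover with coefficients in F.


Ȟ^0 ≅ Z,  Ȟ^1 ≅ 0,  Ȟ^2 ≅ Z

nonempty intersections:
  A12={x2,x5,x6} A13={x1,x4,x6} A14={x1,x2} A23={x3,x6} A24={x2,x3} A34={x1,x3}
  A123={x6} A124={x2} A134={x1} A234={x3}
C dims 4,6,4; δ0: rk 3, SNF 1^3; δ1: rk 3, SNF 1^3
Ȟ^0: (4−3)−0=1 ⇒ Z
Ȟ^1: (6−3)−3=0 ⇒ 0
Ȟ^2: (4−0)−3=1 ⇒ Z


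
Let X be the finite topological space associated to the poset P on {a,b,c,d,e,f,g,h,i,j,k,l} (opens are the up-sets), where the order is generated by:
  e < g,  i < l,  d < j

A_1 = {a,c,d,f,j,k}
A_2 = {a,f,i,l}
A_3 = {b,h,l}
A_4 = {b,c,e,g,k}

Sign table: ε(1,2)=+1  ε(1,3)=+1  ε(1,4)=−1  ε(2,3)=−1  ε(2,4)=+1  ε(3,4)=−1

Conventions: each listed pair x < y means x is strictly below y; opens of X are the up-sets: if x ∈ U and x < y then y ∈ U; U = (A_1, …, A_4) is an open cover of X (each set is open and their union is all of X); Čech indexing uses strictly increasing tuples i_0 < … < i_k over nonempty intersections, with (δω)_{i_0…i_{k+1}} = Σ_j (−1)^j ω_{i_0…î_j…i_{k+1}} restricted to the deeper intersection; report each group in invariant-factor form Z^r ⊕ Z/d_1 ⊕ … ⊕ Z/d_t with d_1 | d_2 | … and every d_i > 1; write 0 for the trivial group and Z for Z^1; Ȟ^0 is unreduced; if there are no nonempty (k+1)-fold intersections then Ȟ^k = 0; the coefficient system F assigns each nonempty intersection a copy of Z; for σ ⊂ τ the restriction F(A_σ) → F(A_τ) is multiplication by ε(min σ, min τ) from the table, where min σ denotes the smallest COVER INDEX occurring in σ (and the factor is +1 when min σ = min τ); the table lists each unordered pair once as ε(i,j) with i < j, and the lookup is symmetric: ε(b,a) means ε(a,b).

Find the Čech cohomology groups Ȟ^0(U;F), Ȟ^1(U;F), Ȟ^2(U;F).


nonempty overlaps:
  A12={a,f} A14={c,k} A23={l} A34={b}
C dims 4,4; δ0: rk 4, SNF 1^3·2
degree 0: 4−4−0 = 0 → Ȟ^0 ≅ 0
degree 1: 4−0−4 = 0 plus torsion [2] → Ȟ^1 ≅ Z/2
degree 2: 0−0−0 = 0 → Ȟ^2 ≅ 0

Ȟ^0 = 0; Ȟ^1 = Z/2; Ȟ^2 = 0


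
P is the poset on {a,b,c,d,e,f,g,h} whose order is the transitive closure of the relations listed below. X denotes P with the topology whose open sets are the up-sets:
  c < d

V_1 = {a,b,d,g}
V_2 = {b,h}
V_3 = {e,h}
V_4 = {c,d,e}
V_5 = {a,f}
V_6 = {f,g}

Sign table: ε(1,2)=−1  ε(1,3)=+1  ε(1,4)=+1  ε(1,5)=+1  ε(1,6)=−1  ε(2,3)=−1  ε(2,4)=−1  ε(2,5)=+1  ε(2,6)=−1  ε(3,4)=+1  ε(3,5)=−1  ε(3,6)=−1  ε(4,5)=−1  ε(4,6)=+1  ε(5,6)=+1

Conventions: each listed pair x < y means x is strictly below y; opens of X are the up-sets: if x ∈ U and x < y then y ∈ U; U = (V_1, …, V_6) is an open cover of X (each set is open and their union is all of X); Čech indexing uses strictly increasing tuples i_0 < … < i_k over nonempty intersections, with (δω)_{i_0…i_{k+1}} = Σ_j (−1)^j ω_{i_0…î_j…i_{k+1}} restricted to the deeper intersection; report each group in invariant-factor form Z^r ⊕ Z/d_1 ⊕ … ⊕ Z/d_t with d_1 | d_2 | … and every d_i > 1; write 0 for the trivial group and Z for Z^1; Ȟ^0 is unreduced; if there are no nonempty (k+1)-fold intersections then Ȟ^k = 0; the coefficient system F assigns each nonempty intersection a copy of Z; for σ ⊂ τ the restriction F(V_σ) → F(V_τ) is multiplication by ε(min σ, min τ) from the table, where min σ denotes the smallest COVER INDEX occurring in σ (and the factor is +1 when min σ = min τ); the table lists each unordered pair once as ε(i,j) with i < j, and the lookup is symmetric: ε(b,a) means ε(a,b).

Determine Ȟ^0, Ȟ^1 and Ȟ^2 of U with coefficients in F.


intersection data:
  V12={b} V14={d} V15={a} V16={g} V23={h} V34={e} V56={f}
C dims 6,7; δ0: rk 6, SNF 1^5·2
Ȟ^0 = (6 − 6) − 0 = 0, so Ȟ^0 ≅ 0
Ȟ^1 = (7 − 0) − 6 = 1 plus torsion [2], so Ȟ^1 ≅ Z ⊕ Z/2
Ȟ^2 = (0 − 0) − 0 = 0, so Ȟ^2 ≅ 0

Ȟ^0 = 0, Ȟ^1 = Z ⊕ Z/2 and Ȟ^2 = 0


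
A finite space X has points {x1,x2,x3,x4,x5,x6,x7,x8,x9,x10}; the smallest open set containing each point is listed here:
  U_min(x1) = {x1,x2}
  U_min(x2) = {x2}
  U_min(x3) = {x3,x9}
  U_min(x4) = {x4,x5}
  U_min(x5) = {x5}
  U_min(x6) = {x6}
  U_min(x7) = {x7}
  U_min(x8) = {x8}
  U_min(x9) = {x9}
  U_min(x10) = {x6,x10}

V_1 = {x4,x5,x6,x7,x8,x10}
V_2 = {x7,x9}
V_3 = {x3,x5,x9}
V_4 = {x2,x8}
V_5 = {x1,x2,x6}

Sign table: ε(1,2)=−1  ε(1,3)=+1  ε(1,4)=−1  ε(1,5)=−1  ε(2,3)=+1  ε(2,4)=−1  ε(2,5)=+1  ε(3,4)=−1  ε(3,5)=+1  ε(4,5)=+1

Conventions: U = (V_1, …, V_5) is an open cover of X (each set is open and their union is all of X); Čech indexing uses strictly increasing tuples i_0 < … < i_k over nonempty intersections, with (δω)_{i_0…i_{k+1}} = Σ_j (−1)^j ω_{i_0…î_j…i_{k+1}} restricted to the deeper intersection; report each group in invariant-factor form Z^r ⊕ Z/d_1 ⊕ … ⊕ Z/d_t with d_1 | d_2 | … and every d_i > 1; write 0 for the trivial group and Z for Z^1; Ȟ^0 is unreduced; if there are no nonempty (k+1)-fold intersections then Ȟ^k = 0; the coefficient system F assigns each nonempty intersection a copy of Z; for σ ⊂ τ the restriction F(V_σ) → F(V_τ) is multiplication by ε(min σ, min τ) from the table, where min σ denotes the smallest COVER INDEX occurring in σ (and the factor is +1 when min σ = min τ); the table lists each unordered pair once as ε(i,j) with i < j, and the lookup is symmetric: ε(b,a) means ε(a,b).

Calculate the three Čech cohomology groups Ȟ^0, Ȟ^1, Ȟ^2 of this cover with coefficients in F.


cover nerve:
  V12={x7} V13={x5} V14={x8} V15={x6} V23={x9} V45={x2}
C dims 5,6; δ0: rk 5, SNF 1^4·2
Ȟ^0: (5−5)−0=0 ⇒ 0
Ȟ^1: (6−0)−5=1 plus torsion [2] ⇒ Z ⊕ Z/2
Ȟ^2: (0−0)−0=0 ⇒ 0

Ȟ^0(U;F) ≅ 0,  Ȟ^1(U;F) ≅ Z ⊕ Z/2,  Ȟ^2(U;F) ≅ 0


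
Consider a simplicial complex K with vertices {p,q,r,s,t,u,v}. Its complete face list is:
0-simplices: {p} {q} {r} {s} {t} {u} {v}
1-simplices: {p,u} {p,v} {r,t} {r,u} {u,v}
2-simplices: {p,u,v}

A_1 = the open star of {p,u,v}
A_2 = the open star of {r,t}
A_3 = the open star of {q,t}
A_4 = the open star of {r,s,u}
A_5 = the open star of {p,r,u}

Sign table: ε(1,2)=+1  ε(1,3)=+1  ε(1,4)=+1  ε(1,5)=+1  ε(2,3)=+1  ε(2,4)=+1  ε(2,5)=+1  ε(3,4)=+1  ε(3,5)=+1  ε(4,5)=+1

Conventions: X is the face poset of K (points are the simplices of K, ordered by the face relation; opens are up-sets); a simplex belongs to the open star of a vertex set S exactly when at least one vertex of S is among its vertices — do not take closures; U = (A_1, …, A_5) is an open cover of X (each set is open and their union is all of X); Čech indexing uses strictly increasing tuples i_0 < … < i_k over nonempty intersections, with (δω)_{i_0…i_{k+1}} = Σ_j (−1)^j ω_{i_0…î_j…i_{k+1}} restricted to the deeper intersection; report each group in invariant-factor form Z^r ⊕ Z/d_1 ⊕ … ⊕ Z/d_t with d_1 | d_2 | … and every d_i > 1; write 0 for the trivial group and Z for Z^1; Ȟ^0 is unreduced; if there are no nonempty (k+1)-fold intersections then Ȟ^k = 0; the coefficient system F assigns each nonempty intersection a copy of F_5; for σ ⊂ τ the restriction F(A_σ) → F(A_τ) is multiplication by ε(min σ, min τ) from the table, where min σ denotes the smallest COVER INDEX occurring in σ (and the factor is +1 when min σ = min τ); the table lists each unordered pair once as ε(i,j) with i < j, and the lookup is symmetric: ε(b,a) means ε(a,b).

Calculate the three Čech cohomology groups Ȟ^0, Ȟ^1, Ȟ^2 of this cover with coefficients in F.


intersection data:
  A1={{p},{u},{v},{p,u},{p,v},{r,u},{u,v},{p,u,v}} A2={{r},{t},{r,t},{r,u}} A3={{q},{t},{r,t}} A4={{r},{s},{u},{p,u},{r,t},{r,u},{u,v},{p,u,v}} A5={{p},{r},{u},{p,u},{p,v},{r,t},{r,u},{u,v},{p,u,v}}
  A12={{r,u}} A14={{u},{p,u},{r,u},{u,v},{p,u,v}} A15={{p},{u},{p,u},{p,v},{r,u},{u,v},{p,u,v}} A23={{t},{r,t}} A24={{r},{r,t},{r,u}} A25={{r},{r,t},{r,u}} A34={{r,t}} A35={{r,t}} A45={{r},{u},{p,u},{r,t},{r,u},{u,v},{p,u,v}}
  A124={{r,u}} A125={{r,u}} A145={{u},{p,u},{r,u},{u,v},{p,u,v}} A234={{r,t}} A235={{r,t}} A245={{r},{r,t},{r,u}} A345={{r,t}}
  A1245={{r,u}} A2345={{r,t}}
C dims 5,9,7,2; δ0: rk_F5 4; δ1: rk_F5 5; δ2: rk_F5 2
Ȟ^0 = (5 − 4) − 0 = 1, so Ȟ^0 ≅ Z/5
Ȟ^1 = (9 − 5) − 4 = 0, so Ȟ^1 ≅ 0
Ȟ^2 = (7 − 2) − 5 = 0, so Ȟ^2 ≅ 0

Ȟ^0 ≅ Z/5; Ȟ^1 ≅ 0; Ȟ^2 ≅ 0


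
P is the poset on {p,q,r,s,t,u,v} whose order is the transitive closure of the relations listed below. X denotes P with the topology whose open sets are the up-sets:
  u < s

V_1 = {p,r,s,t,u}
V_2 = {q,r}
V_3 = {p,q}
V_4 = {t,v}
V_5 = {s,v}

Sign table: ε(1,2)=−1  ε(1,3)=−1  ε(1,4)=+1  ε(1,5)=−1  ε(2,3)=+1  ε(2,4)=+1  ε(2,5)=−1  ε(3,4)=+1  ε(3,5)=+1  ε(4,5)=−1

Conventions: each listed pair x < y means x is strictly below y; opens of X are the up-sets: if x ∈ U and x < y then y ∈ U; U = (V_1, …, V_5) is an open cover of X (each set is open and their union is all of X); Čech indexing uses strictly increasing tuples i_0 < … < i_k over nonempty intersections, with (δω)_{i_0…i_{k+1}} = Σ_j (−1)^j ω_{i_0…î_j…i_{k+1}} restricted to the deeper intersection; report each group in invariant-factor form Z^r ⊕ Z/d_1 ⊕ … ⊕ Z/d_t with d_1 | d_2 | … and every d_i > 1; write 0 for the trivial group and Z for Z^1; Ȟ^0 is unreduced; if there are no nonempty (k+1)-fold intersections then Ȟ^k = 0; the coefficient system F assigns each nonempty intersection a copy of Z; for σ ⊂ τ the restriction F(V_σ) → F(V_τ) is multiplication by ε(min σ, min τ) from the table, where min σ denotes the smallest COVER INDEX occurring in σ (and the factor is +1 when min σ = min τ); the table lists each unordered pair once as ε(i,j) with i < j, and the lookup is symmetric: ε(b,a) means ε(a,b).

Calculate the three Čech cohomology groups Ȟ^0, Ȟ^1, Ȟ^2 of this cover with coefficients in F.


intersection data:
  V12={r} V13={p} V14={t} V15={s} V23={q} V45={v}
C dims 5,6; δ0: rk 4, SNF 1^4
Ȟ^0 = (5 − 4) − 0 = 1, so Ȟ^0 ≅ Z
Ȟ^1 = (6 − 0) − 4 = 2, so Ȟ^1 ≅ Z^2
Ȟ^2 = (0 − 0) − 0 = 0, so Ȟ^2 ≅ 0

Ȟ^0 ≅ Z, Ȟ^1 ≅ Z^2, Ȟ^2 ≅ 0


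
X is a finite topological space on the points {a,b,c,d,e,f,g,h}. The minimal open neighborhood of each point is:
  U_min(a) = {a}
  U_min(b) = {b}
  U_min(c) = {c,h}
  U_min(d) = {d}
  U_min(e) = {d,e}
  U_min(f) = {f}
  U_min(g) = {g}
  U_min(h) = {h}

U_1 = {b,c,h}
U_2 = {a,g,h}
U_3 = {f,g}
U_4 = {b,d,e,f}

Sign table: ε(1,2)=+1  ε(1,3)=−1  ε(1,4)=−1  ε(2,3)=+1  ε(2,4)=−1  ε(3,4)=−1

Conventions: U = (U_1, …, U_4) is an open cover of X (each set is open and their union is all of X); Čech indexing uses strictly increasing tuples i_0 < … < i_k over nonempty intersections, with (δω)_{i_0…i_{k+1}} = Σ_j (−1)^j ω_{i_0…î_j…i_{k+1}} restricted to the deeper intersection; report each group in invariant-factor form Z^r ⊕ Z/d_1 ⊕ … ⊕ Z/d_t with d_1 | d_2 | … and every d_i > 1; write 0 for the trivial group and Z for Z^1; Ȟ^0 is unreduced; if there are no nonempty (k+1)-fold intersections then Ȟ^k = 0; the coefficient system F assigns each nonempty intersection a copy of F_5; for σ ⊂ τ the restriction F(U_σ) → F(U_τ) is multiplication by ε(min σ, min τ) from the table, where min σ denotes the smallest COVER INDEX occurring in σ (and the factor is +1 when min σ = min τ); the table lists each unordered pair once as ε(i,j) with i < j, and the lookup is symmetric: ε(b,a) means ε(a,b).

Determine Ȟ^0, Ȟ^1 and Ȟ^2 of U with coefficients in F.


Ȟ^0 = Z/5; Ȟ^1 = Z/5; Ȟ^2 = 0

nonempty overlaps:
  U12={h} U14={b} U23={g} U34={f}
C dims 4,4; δ0: rk_F5 3
degree 0: 4−3−0 = 1 → Ȟ^0 ≅ Z/5
degree 1: 4−0−3 = 1 → Ȟ^1 ≅ Z/5
degree 2: 0−0−0 = 0 → Ȟ^2 ≅ 0
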